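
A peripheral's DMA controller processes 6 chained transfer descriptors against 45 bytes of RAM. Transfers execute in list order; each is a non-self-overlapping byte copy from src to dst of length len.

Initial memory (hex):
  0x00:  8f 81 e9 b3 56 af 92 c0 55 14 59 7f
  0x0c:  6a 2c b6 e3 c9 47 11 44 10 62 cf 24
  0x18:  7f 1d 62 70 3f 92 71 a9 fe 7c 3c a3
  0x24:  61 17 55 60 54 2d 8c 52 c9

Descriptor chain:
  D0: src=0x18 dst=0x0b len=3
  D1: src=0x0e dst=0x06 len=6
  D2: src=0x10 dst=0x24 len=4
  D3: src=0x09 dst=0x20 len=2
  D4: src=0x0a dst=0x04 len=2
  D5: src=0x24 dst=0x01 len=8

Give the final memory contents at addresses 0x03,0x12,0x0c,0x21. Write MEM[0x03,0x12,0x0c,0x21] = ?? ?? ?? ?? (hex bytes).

  after D0: wrote 3B at 0x0b = 7f1d62
  after D1: wrote 6B at 0x06 = b6e3c9471144
  after D2: wrote 4B at 0x24 = c9471144
  after D3: wrote 2B at 0x20 = 4711
  after D4: wrote 2B at 0x04 = 1144
  after D5: wrote 8B at 0x01 = c9471144542d8c52
query mem[0x03]=0x11, mem[0x12]=0x11, mem[0x0c]=0x1d, mem[0x21]=0x11

MEM[0x03,0x12,0x0c,0x21] = 11 11 1d 11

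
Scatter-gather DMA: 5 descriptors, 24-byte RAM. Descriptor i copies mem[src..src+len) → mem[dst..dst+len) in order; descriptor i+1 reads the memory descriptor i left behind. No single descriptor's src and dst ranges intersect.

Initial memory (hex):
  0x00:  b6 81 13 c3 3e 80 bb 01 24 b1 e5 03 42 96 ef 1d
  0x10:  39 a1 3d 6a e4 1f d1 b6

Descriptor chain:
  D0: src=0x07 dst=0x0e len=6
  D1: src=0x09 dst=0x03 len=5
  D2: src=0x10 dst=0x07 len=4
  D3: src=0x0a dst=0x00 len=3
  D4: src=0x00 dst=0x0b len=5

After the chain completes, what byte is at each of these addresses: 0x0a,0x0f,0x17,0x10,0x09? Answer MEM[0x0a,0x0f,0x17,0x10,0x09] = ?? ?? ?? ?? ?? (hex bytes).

  after D0: wrote 6B at 0x0e = 0124b1e50342
  after D1: wrote 5B at 0x03 = b1e5034296
  after D2: wrote 4B at 0x07 = b1e50342
  after D3: wrote 3B at 0x00 = 420342
  after D4: wrote 5B at 0x0b = 420342b1e5
query mem[0x0a]=0x42, mem[0x0f]=0xe5, mem[0x17]=0xb6, mem[0x10]=0xb1, mem[0x09]=0x03

MEM[0x0a,0x0f,0x17,0x10,0x09] = 42 e5 b6 b1 03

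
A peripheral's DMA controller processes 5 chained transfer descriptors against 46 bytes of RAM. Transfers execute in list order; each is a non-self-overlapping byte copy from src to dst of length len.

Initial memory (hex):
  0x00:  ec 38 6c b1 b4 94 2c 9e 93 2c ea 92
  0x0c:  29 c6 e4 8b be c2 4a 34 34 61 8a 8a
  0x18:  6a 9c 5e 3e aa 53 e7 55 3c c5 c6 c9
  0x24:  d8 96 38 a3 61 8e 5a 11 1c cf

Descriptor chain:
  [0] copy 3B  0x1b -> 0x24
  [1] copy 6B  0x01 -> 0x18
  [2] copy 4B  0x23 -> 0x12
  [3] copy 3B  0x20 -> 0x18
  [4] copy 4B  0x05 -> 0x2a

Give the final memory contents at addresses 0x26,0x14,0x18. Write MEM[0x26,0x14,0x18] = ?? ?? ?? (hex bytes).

MEM[0x26,0x14,0x18] = 53 aa 3c

  after D0: wrote 3B at 0x24 = 3eaa53
  after D1: wrote 6B at 0x18 = 386cb1b4942c
  after D2: wrote 4B at 0x12 = c93eaa53
  after D3: wrote 3B at 0x18 = 3cc5c6
  after D4: wrote 4B at 0x2a = 942c9e93
query mem[0x26]=0x53, mem[0x14]=0xaa, mem[0x18]=0x3c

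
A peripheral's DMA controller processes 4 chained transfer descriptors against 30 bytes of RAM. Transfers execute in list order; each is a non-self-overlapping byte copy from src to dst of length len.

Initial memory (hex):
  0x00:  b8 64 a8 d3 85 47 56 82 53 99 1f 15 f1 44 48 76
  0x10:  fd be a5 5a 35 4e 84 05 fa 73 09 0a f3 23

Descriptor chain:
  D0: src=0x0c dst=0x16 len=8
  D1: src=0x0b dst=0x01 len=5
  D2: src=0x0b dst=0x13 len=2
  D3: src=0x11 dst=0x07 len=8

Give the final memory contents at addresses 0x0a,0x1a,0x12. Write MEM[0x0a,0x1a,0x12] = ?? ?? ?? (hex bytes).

MEM[0x0a,0x1a,0x12] = f1 fd a5

D0: mem[0x16..0x1d] <- [f1 44 48 76 fd be a5 5a]
D1: mem[0x01..0x05] <- [15 f1 44 48 76]
D2: mem[0x13..0x14] <- [15 f1]
D3: mem[0x07..0x0e] <- [be a5 15 f1 4e f1 44 48]
query mem[0x0a]=0xf1, mem[0x1a]=0xfd, mem[0x12]=0xa5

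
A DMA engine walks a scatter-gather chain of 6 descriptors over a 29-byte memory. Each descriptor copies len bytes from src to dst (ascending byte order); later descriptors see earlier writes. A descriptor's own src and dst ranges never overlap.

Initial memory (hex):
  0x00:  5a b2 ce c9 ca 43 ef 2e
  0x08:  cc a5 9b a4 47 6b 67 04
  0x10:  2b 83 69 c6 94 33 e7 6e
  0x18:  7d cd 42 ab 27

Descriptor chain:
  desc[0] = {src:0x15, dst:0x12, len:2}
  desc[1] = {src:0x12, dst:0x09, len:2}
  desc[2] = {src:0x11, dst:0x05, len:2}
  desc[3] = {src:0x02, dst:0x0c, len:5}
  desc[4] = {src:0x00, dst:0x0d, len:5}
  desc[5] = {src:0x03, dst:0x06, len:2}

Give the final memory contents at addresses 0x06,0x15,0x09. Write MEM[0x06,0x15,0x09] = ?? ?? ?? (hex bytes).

MEM[0x06,0x15,0x09] = c9 33 33

#0 dst[0x12+2] := {0x33,0xe7}
#1 dst[0x09+2] := {0x33,0xe7}
#2 dst[0x05+2] := {0x83,0x33}
#3 dst[0x0c+5] := {0xce,0xc9,0xca,0x83,0x33}
#4 dst[0x0d+5] := {0x5a,0xb2,0xce,0xc9,0xca}
#5 dst[0x06+2] := {0xc9,0xca}
query mem[0x06]=0xc9, mem[0x15]=0x33, mem[0x09]=0x33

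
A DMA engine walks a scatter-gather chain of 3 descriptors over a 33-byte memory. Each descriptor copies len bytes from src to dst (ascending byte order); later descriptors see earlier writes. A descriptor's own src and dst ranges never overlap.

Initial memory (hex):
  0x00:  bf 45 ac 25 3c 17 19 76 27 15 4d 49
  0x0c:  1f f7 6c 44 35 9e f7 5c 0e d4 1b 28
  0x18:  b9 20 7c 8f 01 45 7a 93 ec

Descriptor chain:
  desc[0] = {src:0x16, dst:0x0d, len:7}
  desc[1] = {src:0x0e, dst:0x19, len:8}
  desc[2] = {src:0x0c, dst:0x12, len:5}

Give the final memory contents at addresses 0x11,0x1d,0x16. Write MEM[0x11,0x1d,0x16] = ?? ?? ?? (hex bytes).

[0] 0x16->0x0d len=7 : 1b 28 b9 20 7c 8f 01
[1] 0x0e->0x19 len=8 : 28 b9 20 7c 8f 01 0e d4
[2] 0x0c->0x12 len=5 : 1f 1b 28 b9 20
query mem[0x11]=0x7c, mem[0x1d]=0x8f, mem[0x16]=0x20

MEM[0x11,0x1d,0x16] = 7c 8f 20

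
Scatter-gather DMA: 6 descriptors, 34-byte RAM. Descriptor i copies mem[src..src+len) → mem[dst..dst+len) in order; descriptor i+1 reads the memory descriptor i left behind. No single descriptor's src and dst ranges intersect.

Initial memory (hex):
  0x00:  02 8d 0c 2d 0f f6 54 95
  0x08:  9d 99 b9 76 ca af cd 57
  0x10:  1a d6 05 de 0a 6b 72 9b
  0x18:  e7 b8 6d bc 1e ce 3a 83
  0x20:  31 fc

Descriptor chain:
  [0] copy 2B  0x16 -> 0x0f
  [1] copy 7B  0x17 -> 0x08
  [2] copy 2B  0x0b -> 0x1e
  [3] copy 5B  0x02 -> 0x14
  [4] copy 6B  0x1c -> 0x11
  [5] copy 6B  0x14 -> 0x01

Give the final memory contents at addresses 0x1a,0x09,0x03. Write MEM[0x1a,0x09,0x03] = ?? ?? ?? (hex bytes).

[0] 0x16->0x0f len=2 : 72 9b
[1] 0x17->0x08 len=7 : 9b e7 b8 6d bc 1e ce
[2] 0x0b->0x1e len=2 : 6d bc
[3] 0x02->0x14 len=5 : 0c 2d 0f f6 54
[4] 0x1c->0x11 len=6 : 1e ce 6d bc 31 fc
[5] 0x14->0x01 len=6 : bc 31 fc f6 54 b8
query mem[0x1a]=0x6d, mem[0x09]=0xe7, mem[0x03]=0xfc

MEM[0x1a,0x09,0x03] = 6d e7 fc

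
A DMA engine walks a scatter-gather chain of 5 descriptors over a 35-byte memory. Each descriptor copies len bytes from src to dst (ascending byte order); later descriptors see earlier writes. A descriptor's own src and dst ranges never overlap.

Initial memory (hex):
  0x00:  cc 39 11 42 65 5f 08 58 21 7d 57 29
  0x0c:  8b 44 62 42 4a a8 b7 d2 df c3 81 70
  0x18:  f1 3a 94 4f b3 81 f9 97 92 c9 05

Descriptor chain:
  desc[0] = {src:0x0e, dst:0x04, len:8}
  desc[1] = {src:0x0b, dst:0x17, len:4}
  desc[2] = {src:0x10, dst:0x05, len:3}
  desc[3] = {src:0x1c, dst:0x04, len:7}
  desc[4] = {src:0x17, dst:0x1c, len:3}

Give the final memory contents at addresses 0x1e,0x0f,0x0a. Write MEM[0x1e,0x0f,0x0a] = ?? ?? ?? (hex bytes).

MEM[0x1e,0x0f,0x0a] = 44 42 05

[0] 0x0e->0x04 len=8 : 62 42 4a a8 b7 d2 df c3
[1] 0x0b->0x17 len=4 : c3 8b 44 62
[2] 0x10->0x05 len=3 : 4a a8 b7
[3] 0x1c->0x04 len=7 : b3 81 f9 97 92 c9 05
[4] 0x17->0x1c len=3 : c3 8b 44
query mem[0x1e]=0x44, mem[0x0f]=0x42, mem[0x0a]=0x05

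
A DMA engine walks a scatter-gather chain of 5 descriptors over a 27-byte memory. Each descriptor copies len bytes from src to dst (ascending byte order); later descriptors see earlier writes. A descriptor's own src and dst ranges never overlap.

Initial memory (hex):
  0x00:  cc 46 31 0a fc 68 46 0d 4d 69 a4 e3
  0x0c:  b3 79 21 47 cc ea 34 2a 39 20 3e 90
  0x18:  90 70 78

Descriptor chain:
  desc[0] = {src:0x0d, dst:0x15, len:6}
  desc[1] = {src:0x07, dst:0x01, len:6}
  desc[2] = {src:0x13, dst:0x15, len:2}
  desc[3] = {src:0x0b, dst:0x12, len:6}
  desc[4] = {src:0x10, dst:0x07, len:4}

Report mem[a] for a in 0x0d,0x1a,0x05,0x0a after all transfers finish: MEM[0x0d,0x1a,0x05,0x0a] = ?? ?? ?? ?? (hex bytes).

MEM[0x0d,0x1a,0x05,0x0a] = 79 34 e3 b3

[0] 0x0d->0x15 len=6 : 79 21 47 cc ea 34
[1] 0x07->0x01 len=6 : 0d 4d 69 a4 e3 b3
[2] 0x13->0x15 len=2 : 2a 39
[3] 0x0b->0x12 len=6 : e3 b3 79 21 47 cc
[4] 0x10->0x07 len=4 : cc ea e3 b3
query mem[0x0d]=0x79, mem[0x1a]=0x34, mem[0x05]=0xe3, mem[0x0a]=0xb3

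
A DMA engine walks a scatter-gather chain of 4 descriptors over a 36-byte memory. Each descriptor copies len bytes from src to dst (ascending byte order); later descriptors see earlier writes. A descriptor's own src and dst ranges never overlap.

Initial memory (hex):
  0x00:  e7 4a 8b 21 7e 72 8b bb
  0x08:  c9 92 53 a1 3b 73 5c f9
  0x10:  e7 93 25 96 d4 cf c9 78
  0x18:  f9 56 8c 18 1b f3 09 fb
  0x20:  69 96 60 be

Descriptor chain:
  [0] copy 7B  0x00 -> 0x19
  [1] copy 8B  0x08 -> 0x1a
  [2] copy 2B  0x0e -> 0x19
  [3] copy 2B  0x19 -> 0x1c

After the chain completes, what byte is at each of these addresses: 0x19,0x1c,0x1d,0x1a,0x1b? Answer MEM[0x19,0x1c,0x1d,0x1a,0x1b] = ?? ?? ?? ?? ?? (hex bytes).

#0 dst[0x19+7] := {0xe7,0x4a,0x8b,0x21,0x7e,0x72,0x8b}
#1 dst[0x1a+8] := {0xc9,0x92,0x53,0xa1,0x3b,0x73,0x5c,0xf9}
#2 dst[0x19+2] := {0x5c,0xf9}
#3 dst[0x1c+2] := {0x5c,0xf9}
query mem[0x19]=0x5c, mem[0x1c]=0x5c, mem[0x1d]=0xf9, mem[0x1a]=0xf9, mem[0x1b]=0x92

MEM[0x19,0x1c,0x1d,0x1a,0x1b] = 5c 5c f9 f9 92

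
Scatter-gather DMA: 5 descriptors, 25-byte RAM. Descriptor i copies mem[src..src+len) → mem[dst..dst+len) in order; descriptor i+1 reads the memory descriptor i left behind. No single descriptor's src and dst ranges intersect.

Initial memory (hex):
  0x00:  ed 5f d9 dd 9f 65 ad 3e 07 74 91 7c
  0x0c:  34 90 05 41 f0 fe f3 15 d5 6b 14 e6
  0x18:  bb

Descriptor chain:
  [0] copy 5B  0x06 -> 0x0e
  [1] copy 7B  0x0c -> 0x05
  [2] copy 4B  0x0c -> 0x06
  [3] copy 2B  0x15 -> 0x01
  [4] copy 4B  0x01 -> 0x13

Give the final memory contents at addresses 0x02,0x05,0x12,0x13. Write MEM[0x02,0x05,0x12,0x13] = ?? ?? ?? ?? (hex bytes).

D0: mem[0x0e..0x12] <- [ad 3e 07 74 91]
D1: mem[0x05..0x0b] <- [34 90 ad 3e 07 74 91]
D2: mem[0x06..0x09] <- [34 90 ad 3e]
D3: mem[0x01..0x02] <- [6b 14]
D4: mem[0x13..0x16] <- [6b 14 dd 9f]
query mem[0x02]=0x14, mem[0x05]=0x34, mem[0x12]=0x91, mem[0x13]=0x6b

MEM[0x02,0x05,0x12,0x13] = 14 34 91 6b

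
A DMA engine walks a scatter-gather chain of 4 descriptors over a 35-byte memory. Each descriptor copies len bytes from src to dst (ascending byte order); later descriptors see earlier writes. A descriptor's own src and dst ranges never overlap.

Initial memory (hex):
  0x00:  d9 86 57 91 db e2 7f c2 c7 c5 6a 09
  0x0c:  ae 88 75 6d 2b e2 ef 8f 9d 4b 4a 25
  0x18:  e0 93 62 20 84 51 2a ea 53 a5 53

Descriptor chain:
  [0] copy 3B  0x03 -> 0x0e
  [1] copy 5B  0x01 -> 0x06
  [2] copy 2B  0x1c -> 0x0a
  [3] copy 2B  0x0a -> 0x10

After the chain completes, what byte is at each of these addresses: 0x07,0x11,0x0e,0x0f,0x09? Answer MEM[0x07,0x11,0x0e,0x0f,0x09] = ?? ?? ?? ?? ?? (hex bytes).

#0 dst[0x0e+3] := {0x91,0xdb,0xe2}
#1 dst[0x06+5] := {0x86,0x57,0x91,0xdb,0xe2}
#2 dst[0x0a+2] := {0x84,0x51}
#3 dst[0x10+2] := {0x84,0x51}
query mem[0x07]=0x57, mem[0x11]=0x51, mem[0x0e]=0x91, mem[0x0f]=0xdb, mem[0x09]=0xdb

MEM[0x07,0x11,0x0e,0x0f,0x09] = 57 51 91 db db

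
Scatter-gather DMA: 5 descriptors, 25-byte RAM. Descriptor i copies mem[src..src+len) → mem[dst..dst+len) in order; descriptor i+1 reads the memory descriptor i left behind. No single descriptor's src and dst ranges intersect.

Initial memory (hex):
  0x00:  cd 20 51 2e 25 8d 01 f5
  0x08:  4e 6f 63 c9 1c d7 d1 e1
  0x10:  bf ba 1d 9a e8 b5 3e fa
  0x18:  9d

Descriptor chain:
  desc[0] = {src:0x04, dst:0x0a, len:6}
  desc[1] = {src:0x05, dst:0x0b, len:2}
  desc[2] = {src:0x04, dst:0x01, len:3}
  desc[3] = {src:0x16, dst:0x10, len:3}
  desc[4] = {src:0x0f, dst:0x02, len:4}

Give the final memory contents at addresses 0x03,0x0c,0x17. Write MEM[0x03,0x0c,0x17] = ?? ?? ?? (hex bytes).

[0] 0x04->0x0a len=6 : 25 8d 01 f5 4e 6f
[1] 0x05->0x0b len=2 : 8d 01
[2] 0x04->0x01 len=3 : 25 8d 01
[3] 0x16->0x10 len=3 : 3e fa 9d
[4] 0x0f->0x02 len=4 : 6f 3e fa 9d
query mem[0x03]=0x3e, mem[0x0c]=0x01, mem[0x17]=0xfa

MEM[0x03,0x0c,0x17] = 3e 01 fa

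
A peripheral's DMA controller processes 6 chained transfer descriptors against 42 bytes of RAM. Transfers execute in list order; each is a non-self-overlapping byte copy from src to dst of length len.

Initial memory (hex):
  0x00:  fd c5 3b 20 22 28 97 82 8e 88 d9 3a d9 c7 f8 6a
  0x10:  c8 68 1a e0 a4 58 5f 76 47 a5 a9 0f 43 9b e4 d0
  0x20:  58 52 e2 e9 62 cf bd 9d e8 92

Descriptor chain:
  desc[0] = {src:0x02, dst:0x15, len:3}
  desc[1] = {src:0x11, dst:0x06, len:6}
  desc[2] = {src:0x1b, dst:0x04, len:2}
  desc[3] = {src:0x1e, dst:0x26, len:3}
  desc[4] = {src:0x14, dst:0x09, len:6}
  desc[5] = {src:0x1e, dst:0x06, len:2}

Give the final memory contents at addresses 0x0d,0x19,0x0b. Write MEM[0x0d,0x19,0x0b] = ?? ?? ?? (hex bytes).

MEM[0x0d,0x19,0x0b] = 47 a5 20

[0] 0x02->0x15 len=3 : 3b 20 22
[1] 0x11->0x06 len=6 : 68 1a e0 a4 3b 20
[2] 0x1b->0x04 len=2 : 0f 43
[3] 0x1e->0x26 len=3 : e4 d0 58
[4] 0x14->0x09 len=6 : a4 3b 20 22 47 a5
[5] 0x1e->0x06 len=2 : e4 d0
query mem[0x0d]=0x47, mem[0x19]=0xa5, mem[0x0b]=0x20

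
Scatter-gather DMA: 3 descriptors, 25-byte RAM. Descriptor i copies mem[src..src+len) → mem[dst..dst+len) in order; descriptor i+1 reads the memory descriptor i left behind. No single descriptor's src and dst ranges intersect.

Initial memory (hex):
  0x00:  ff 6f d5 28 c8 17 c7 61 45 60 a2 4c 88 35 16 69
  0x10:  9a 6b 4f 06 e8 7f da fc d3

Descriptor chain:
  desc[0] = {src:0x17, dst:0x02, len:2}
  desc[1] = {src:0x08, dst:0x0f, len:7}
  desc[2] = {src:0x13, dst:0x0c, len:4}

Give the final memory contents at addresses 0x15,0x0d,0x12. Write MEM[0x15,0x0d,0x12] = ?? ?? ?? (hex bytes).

MEM[0x15,0x0d,0x12] = 16 35 4c

#0 dst[0x02+2] := {0xfc,0xd3}
#1 dst[0x0f+7] := {0x45,0x60,0xa2,0x4c,0x88,0x35,0x16}
#2 dst[0x0c+4] := {0x88,0x35,0x16,0xda}
query mem[0x15]=0x16, mem[0x0d]=0x35, mem[0x12]=0x4c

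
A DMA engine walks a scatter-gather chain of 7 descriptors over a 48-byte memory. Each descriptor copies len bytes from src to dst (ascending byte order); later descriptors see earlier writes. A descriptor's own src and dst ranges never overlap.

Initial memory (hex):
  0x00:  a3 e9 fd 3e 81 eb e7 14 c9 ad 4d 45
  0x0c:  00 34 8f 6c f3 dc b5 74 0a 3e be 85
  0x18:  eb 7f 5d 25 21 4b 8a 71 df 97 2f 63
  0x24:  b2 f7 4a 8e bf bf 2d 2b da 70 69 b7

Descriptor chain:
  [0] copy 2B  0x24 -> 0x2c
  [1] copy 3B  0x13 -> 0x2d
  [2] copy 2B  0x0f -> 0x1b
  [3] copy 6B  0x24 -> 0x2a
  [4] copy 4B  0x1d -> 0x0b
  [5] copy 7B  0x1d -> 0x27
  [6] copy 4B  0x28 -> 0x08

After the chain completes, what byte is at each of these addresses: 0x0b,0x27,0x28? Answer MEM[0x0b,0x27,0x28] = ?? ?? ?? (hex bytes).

MEM[0x0b,0x27,0x28] = 97 4b 8a

[0] 0x24->0x2c len=2 : b2 f7
[1] 0x13->0x2d len=3 : 74 0a 3e
[2] 0x0f->0x1b len=2 : 6c f3
[3] 0x24->0x2a len=6 : b2 f7 4a 8e bf bf
[4] 0x1d->0x0b len=4 : 4b 8a 71 df
[5] 0x1d->0x27 len=7 : 4b 8a 71 df 97 2f 63
[6] 0x28->0x08 len=4 : 8a 71 df 97
query mem[0x0b]=0x97, mem[0x27]=0x4b, mem[0x28]=0x8a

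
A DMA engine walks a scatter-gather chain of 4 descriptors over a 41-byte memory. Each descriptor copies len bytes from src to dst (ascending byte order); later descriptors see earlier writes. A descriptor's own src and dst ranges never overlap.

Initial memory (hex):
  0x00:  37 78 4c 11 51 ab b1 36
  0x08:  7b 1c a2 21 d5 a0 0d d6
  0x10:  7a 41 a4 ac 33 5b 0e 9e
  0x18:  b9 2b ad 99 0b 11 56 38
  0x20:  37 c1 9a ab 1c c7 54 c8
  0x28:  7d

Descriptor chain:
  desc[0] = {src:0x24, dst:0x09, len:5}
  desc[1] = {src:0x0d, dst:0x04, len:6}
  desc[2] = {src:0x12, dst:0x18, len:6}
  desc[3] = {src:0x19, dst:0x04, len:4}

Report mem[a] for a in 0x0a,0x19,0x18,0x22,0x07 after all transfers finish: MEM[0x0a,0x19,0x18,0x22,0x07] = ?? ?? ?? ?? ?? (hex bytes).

[0] 0x24->0x09 len=5 : 1c c7 54 c8 7d
[1] 0x0d->0x04 len=6 : 7d 0d d6 7a 41 a4
[2] 0x12->0x18 len=6 : a4 ac 33 5b 0e 9e
[3] 0x19->0x04 len=4 : ac 33 5b 0e
query mem[0x0a]=0xc7, mem[0x19]=0xac, mem[0x18]=0xa4, mem[0x22]=0x9a, mem[0x07]=0x0e

MEM[0x0a,0x19,0x18,0x22,0x07] = c7 ac a4 9a 0e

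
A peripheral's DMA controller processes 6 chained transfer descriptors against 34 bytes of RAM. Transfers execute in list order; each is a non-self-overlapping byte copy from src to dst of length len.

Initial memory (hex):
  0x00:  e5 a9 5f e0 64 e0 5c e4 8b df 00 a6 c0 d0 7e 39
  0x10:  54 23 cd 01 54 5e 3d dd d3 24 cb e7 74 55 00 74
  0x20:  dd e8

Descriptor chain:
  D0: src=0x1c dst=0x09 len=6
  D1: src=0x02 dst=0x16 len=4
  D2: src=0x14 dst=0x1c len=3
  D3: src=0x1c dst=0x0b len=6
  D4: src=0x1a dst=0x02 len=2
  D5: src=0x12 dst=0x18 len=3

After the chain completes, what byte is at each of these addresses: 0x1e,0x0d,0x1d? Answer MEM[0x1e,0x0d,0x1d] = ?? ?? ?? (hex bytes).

MEM[0x1e,0x0d,0x1d] = 5f 5f 5e

[0] 0x1c->0x09 len=6 : 74 55 00 74 dd e8
[1] 0x02->0x16 len=4 : 5f e0 64 e0
[2] 0x14->0x1c len=3 : 54 5e 5f
[3] 0x1c->0x0b len=6 : 54 5e 5f 74 dd e8
[4] 0x1a->0x02 len=2 : cb e7
[5] 0x12->0x18 len=3 : cd 01 54
query mem[0x1e]=0x5f, mem[0x0d]=0x5f, mem[0x1d]=0x5e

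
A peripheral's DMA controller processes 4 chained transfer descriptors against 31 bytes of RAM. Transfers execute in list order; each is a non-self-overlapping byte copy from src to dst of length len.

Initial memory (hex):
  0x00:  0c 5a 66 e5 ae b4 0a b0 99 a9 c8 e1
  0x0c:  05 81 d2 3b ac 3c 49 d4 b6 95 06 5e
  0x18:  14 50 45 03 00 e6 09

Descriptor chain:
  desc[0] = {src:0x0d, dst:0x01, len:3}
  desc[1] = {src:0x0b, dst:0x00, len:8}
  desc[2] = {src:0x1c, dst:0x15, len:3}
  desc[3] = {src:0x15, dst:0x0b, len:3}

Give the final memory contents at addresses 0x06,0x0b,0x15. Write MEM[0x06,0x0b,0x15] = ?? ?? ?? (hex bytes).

D0: mem[0x01..0x03] <- [81 d2 3b]
D1: mem[0x00..0x07] <- [e1 05 81 d2 3b ac 3c 49]
D2: mem[0x15..0x17] <- [00 e6 09]
D3: mem[0x0b..0x0d] <- [00 e6 09]
query mem[0x06]=0x3c, mem[0x0b]=0x00, mem[0x15]=0x00

MEM[0x06,0x0b,0x15] = 3c 00 00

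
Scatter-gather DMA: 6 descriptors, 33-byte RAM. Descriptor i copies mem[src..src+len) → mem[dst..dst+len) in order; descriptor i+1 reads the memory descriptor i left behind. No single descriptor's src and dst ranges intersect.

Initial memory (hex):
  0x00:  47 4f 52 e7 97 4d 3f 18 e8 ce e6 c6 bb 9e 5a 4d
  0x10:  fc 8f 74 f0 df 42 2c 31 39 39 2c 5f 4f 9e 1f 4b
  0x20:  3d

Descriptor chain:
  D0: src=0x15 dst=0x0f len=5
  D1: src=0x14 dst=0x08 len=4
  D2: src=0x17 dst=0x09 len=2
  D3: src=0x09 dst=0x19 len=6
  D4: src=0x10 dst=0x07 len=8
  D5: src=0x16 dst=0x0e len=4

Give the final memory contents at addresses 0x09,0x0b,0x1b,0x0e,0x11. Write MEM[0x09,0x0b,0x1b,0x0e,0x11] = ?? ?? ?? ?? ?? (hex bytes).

  after D0: wrote 5B at 0x0f = 422c313939
  after D1: wrote 4B at 0x08 = df422c31
  after D2: wrote 2B at 0x09 = 3139
  after D3: wrote 6B at 0x19 = 313931bb9e5a
  after D4: wrote 8B at 0x07 = 2c313939df422c31
  after D5: wrote 4B at 0x0e = 2c313931
query mem[0x09]=0x39, mem[0x0b]=0xdf, mem[0x1b]=0x31, mem[0x0e]=0x2c, mem[0x11]=0x31

MEM[0x09,0x0b,0x1b,0x0e,0x11] = 39 df 31 2c 31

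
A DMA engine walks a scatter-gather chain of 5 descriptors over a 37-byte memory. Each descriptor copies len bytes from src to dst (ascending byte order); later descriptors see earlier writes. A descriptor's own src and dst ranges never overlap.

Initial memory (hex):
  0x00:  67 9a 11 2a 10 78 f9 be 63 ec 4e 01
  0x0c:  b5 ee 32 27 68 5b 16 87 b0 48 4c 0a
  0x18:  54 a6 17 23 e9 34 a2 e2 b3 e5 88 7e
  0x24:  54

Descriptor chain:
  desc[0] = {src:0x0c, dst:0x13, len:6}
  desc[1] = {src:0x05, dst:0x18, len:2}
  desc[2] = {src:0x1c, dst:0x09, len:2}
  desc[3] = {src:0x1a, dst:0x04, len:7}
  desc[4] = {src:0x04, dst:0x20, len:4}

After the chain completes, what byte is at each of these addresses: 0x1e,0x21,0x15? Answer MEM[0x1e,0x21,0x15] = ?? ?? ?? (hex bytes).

  after D0: wrote 6B at 0x13 = b5ee3227685b
  after D1: wrote 2B at 0x18 = 78f9
  after D2: wrote 2B at 0x09 = e934
  after D3: wrote 7B at 0x04 = 1723e934a2e2b3
  after D4: wrote 4B at 0x20 = 1723e934
query mem[0x1e]=0xa2, mem[0x21]=0x23, mem[0x15]=0x32

MEM[0x1e,0x21,0x15] = a2 23 32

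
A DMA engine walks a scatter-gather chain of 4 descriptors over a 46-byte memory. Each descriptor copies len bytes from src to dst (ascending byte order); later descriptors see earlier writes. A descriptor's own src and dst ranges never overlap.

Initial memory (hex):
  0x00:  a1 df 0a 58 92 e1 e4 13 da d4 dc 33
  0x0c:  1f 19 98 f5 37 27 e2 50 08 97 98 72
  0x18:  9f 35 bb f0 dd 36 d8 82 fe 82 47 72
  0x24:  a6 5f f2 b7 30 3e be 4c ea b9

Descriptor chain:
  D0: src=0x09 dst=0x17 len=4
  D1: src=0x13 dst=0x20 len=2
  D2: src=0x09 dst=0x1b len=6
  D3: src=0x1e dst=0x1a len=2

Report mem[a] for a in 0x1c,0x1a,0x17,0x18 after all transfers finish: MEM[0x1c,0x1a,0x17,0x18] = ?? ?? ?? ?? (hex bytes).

MEM[0x1c,0x1a,0x17,0x18] = dc 1f d4 dc

[0] 0x09->0x17 len=4 : d4 dc 33 1f
[1] 0x13->0x20 len=2 : 50 08
[2] 0x09->0x1b len=6 : d4 dc 33 1f 19 98
[3] 0x1e->0x1a len=2 : 1f 19
query mem[0x1c]=0xdc, mem[0x1a]=0x1f, mem[0x17]=0xd4, mem[0x18]=0xdc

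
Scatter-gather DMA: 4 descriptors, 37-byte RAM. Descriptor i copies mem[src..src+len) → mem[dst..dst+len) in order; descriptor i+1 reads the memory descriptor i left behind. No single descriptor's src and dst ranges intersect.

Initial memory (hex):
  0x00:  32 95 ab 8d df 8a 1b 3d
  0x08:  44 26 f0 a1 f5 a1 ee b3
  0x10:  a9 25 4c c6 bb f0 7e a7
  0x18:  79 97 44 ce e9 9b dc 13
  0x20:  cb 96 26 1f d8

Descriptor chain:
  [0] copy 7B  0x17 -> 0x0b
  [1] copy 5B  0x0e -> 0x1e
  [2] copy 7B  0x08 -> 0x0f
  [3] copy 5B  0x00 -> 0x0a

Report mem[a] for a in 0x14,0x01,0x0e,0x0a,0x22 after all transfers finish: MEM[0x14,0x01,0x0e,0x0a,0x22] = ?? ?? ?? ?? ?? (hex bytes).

D0: mem[0x0b..0x11] <- [a7 79 97 44 ce e9 9b]
D1: mem[0x1e..0x22] <- [44 ce e9 9b 4c]
D2: mem[0x0f..0x15] <- [44 26 f0 a7 79 97 44]
D3: mem[0x0a..0x0e] <- [32 95 ab 8d df]
query mem[0x14]=0x97, mem[0x01]=0x95, mem[0x0e]=0xdf, mem[0x0a]=0x32, mem[0x22]=0x4c

MEM[0x14,0x01,0x0e,0x0a,0x22] = 97 95 df 32 4c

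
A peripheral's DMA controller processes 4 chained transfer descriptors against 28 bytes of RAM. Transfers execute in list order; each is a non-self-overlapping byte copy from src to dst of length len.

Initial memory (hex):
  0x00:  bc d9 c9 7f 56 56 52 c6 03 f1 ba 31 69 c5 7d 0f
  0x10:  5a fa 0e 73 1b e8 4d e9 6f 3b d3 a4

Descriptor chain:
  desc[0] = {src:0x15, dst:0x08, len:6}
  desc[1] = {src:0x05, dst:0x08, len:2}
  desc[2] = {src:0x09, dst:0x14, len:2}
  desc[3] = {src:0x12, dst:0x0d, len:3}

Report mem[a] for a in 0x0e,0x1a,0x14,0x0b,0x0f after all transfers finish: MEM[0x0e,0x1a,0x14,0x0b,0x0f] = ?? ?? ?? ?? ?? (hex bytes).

MEM[0x0e,0x1a,0x14,0x0b,0x0f] = 73 d3 52 6f 52

D0: mem[0x08..0x0d] <- [e8 4d e9 6f 3b d3]
D1: mem[0x08..0x09] <- [56 52]
D2: mem[0x14..0x15] <- [52 e9]
D3: mem[0x0d..0x0f] <- [0e 73 52]
query mem[0x0e]=0x73, mem[0x1a]=0xd3, mem[0x14]=0x52, mem[0x0b]=0x6f, mem[0x0f]=0x52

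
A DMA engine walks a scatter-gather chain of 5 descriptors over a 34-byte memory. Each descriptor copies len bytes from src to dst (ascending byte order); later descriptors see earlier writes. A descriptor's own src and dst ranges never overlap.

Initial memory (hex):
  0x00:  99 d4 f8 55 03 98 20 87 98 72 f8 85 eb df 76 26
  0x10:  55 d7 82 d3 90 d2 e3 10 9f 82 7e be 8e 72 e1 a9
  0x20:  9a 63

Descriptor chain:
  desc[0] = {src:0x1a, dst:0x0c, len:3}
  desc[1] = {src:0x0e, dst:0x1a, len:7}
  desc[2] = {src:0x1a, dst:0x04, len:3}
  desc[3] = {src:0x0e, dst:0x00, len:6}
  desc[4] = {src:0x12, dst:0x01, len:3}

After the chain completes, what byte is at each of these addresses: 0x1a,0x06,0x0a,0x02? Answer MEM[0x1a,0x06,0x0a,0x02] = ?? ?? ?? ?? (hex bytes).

  after D0: wrote 3B at 0x0c = 7ebe8e
  after D1: wrote 7B at 0x1a = 8e2655d782d390
  after D2: wrote 3B at 0x04 = 8e2655
  after D3: wrote 6B at 0x00 = 8e2655d782d3
  after D4: wrote 3B at 0x01 = 82d390
query mem[0x1a]=0x8e, mem[0x06]=0x55, mem[0x0a]=0xf8, mem[0x02]=0xd3

MEM[0x1a,0x06,0x0a,0x02] = 8e 55 f8 d3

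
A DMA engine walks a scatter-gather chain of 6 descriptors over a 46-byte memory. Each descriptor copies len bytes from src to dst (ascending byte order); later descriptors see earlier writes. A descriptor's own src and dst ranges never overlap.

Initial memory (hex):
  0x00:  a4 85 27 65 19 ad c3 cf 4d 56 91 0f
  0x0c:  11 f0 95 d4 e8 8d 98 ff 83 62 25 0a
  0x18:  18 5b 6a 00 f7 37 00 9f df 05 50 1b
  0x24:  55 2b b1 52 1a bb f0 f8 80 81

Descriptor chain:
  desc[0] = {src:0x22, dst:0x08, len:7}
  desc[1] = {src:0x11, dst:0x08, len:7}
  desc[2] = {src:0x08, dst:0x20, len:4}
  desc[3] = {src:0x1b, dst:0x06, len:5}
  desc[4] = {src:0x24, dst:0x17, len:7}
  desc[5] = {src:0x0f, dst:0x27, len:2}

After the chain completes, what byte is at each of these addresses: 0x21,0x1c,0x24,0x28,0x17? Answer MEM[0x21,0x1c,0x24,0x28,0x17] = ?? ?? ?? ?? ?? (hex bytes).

MEM[0x21,0x1c,0x24,0x28,0x17] = 98 bb 55 e8 55

#0 dst[0x08+7] := {0x50,0x1b,0x55,0x2b,0xb1,0x52,0x1a}
#1 dst[0x08+7] := {0x8d,0x98,0xff,0x83,0x62,0x25,0x0a}
#2 dst[0x20+4] := {0x8d,0x98,0xff,0x83}
#3 dst[0x06+5] := {0x00,0xf7,0x37,0x00,0x9f}
#4 dst[0x17+7] := {0x55,0x2b,0xb1,0x52,0x1a,0xbb,0xf0}
#5 dst[0x27+2] := {0xd4,0xe8}
query mem[0x21]=0x98, mem[0x1c]=0xbb, mem[0x24]=0x55, mem[0x28]=0xe8, mem[0x17]=0x55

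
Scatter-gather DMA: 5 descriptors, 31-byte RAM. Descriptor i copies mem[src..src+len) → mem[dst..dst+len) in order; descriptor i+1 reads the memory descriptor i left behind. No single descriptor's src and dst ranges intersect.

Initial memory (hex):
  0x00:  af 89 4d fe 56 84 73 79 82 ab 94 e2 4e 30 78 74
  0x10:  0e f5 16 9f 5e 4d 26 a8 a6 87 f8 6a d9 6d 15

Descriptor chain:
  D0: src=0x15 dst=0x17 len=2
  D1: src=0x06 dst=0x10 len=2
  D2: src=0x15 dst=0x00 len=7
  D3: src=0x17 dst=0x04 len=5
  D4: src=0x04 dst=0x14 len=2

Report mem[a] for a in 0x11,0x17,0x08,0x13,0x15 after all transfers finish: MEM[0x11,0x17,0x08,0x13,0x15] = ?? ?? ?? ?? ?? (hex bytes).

  after D0: wrote 2B at 0x17 = 4d26
  after D1: wrote 2B at 0x10 = 7379
  after D2: wrote 7B at 0x00 = 4d264d2687f86a
  after D3: wrote 5B at 0x04 = 4d2687f86a
  after D4: wrote 2B at 0x14 = 4d26
query mem[0x11]=0x79, mem[0x17]=0x4d, mem[0x08]=0x6a, mem[0x13]=0x9f, mem[0x15]=0x26

MEM[0x11,0x17,0x08,0x13,0x15] = 79 4d 6a 9f 26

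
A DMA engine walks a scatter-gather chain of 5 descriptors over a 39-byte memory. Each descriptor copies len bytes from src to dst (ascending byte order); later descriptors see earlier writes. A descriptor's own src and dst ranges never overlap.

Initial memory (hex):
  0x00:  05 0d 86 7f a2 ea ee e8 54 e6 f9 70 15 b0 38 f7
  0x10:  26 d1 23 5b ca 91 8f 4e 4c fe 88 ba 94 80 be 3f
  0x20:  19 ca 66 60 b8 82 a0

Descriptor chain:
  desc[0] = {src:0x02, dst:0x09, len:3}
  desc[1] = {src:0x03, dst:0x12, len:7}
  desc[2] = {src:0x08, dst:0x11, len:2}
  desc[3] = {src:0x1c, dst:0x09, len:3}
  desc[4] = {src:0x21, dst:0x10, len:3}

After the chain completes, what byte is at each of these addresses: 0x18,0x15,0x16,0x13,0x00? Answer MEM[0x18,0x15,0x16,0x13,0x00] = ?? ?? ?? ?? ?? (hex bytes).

MEM[0x18,0x15,0x16,0x13,0x00] = 86 ee e8 a2 05

[0] 0x02->0x09 len=3 : 86 7f a2
[1] 0x03->0x12 len=7 : 7f a2 ea ee e8 54 86
[2] 0x08->0x11 len=2 : 54 86
[3] 0x1c->0x09 len=3 : 94 80 be
[4] 0x21->0x10 len=3 : ca 66 60
query mem[0x18]=0x86, mem[0x15]=0xee, mem[0x16]=0xe8, mem[0x13]=0xa2, mem[0x00]=0x05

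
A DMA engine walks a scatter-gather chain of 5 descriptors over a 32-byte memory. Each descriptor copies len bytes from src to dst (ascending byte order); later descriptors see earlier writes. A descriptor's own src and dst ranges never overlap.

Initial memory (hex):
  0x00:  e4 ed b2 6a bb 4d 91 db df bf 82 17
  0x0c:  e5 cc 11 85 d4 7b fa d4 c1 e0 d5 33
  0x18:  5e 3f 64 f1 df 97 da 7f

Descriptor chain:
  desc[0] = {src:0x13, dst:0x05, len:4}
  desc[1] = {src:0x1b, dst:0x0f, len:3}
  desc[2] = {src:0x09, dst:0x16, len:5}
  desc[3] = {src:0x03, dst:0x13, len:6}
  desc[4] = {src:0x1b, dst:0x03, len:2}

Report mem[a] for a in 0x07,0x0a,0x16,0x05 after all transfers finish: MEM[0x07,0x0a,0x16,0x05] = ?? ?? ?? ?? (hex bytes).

  after D0: wrote 4B at 0x05 = d4c1e0d5
  after D1: wrote 3B at 0x0f = f1df97
  after D2: wrote 5B at 0x16 = bf8217e5cc
  after D3: wrote 6B at 0x13 = 6abbd4c1e0d5
  after D4: wrote 2B at 0x03 = f1df
query mem[0x07]=0xe0, mem[0x0a]=0x82, mem[0x16]=0xc1, mem[0x05]=0xd4

MEM[0x07,0x0a,0x16,0x05] = e0 82 c1 d4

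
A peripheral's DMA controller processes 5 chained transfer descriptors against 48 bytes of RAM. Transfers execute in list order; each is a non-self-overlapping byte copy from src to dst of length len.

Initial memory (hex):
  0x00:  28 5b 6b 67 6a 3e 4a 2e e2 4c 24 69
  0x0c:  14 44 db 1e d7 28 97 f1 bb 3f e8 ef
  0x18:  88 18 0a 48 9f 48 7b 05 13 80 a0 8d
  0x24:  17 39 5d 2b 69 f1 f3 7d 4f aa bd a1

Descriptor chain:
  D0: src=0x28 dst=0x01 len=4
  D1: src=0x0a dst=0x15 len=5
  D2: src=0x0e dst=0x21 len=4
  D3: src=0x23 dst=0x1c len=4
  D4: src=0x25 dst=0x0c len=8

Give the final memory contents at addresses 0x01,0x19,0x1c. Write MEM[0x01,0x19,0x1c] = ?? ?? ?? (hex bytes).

MEM[0x01,0x19,0x1c] = 69 db d7

D0: mem[0x01..0x04] <- [69 f1 f3 7d]
D1: mem[0x15..0x19] <- [24 69 14 44 db]
D2: mem[0x21..0x24] <- [db 1e d7 28]
D3: mem[0x1c..0x1f] <- [d7 28 39 5d]
D4: mem[0x0c..0x13] <- [39 5d 2b 69 f1 f3 7d 4f]
query mem[0x01]=0x69, mem[0x19]=0xdb, mem[0x1c]=0xd7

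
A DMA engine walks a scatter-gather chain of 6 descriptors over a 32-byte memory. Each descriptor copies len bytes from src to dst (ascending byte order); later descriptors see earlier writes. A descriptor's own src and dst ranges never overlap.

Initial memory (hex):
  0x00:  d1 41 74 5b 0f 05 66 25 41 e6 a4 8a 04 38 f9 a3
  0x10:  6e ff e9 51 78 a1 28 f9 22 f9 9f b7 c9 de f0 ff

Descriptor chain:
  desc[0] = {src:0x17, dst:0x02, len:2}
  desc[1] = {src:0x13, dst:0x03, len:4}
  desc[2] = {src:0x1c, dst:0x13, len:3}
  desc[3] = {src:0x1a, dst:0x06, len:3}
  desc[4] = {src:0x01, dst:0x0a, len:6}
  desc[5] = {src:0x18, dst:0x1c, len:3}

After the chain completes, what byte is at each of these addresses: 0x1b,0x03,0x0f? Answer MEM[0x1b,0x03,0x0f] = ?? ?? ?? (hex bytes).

  after D0: wrote 2B at 0x02 = f922
  after D1: wrote 4B at 0x03 = 5178a128
  after D2: wrote 3B at 0x13 = c9def0
  after D3: wrote 3B at 0x06 = 9fb7c9
  after D4: wrote 6B at 0x0a = 41f95178a19f
  after D5: wrote 3B at 0x1c = 22f99f
query mem[0x1b]=0xb7, mem[0x03]=0x51, mem[0x0f]=0x9f

MEM[0x1b,0x03,0x0f] = b7 51 9f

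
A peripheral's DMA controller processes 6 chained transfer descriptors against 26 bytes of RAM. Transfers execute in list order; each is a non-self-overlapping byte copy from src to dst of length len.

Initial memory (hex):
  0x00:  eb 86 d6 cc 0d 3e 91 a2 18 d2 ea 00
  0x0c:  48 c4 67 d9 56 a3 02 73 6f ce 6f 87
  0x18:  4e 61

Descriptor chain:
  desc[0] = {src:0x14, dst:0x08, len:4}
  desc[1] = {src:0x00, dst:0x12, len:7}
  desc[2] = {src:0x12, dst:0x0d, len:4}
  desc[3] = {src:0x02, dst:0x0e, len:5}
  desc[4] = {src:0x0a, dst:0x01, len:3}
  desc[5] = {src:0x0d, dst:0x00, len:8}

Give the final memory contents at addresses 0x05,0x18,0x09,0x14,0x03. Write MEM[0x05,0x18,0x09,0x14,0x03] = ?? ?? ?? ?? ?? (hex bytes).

#0 dst[0x08+4] := {0x6f,0xce,0x6f,0x87}
#1 dst[0x12+7] := {0xeb,0x86,0xd6,0xcc,0x0d,0x3e,0x91}
#2 dst[0x0d+4] := {0xeb,0x86,0xd6,0xcc}
#3 dst[0x0e+5] := {0xd6,0xcc,0x0d,0x3e,0x91}
#4 dst[0x01+3] := {0x6f,0x87,0x48}
#5 dst[0x00+8] := {0xeb,0xd6,0xcc,0x0d,0x3e,0x91,0x86,0xd6}
query mem[0x05]=0x91, mem[0x18]=0x91, mem[0x09]=0xce, mem[0x14]=0xd6, mem[0x03]=0x0d

MEM[0x05,0x18,0x09,0x14,0x03] = 91 91 ce d6 0d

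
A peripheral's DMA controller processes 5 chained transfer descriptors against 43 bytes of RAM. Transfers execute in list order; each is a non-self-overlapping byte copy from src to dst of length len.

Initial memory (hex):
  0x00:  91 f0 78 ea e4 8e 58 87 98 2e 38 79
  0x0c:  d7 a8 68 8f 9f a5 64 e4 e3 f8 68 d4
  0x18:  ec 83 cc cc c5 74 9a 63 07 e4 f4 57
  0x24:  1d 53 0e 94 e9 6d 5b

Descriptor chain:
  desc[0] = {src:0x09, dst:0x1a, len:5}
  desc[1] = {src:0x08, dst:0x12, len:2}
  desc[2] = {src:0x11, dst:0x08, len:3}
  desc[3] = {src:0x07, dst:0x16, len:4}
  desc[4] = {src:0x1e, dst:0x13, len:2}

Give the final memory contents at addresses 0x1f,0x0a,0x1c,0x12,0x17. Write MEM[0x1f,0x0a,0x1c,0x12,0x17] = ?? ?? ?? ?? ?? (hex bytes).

#0 dst[0x1a+5] := {0x2e,0x38,0x79,0xd7,0xa8}
#1 dst[0x12+2] := {0x98,0x2e}
#2 dst[0x08+3] := {0xa5,0x98,0x2e}
#3 dst[0x16+4] := {0x87,0xa5,0x98,0x2e}
#4 dst[0x13+2] := {0xa8,0x63}
query mem[0x1f]=0x63, mem[0x0a]=0x2e, mem[0x1c]=0x79, mem[0x12]=0x98, mem[0x17]=0xa5

MEM[0x1f,0x0a,0x1c,0x12,0x17] = 63 2e 79 98 a5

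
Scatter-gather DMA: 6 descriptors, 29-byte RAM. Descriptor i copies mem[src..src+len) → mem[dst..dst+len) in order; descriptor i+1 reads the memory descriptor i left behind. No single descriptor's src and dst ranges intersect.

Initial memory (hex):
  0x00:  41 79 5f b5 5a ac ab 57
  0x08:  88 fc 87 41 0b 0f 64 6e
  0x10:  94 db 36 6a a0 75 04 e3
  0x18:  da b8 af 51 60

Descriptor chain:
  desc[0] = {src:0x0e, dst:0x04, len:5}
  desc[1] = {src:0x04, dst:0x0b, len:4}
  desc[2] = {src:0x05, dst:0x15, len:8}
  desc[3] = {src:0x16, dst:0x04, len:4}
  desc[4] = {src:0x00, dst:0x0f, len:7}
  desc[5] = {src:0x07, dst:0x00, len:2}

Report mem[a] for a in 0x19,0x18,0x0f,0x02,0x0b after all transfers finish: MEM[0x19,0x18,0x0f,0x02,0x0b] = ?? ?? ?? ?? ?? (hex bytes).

D0: mem[0x04..0x08] <- [64 6e 94 db 36]
D1: mem[0x0b..0x0e] <- [64 6e 94 db]
D2: mem[0x15..0x1c] <- [6e 94 db 36 fc 87 64 6e]
D3: mem[0x04..0x07] <- [94 db 36 fc]
D4: mem[0x0f..0x15] <- [41 79 5f b5 94 db 36]
D5: mem[0x00..0x01] <- [fc 36]
query mem[0x19]=0xfc, mem[0x18]=0x36, mem[0x0f]=0x41, mem[0x02]=0x5f, mem[0x0b]=0x64

MEM[0x19,0x18,0x0f,0x02,0x0b] = fc 36 41 5f 64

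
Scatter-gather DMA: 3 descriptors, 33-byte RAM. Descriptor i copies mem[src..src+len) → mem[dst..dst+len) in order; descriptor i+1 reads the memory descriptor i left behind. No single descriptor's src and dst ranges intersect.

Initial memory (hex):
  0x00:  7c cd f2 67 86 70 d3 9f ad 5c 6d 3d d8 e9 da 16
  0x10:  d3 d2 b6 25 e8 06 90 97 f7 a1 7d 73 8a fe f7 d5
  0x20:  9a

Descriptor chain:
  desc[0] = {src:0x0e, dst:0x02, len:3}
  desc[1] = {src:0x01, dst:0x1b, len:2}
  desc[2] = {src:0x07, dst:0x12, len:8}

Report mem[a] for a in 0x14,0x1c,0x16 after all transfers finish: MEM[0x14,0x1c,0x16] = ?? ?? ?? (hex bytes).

[0] 0x0e->0x02 len=3 : da 16 d3
[1] 0x01->0x1b len=2 : cd da
[2] 0x07->0x12 len=8 : 9f ad 5c 6d 3d d8 e9 da
query mem[0x14]=0x5c, mem[0x1c]=0xda, mem[0x16]=0x3d

MEM[0x14,0x1c,0x16] = 5c da 3d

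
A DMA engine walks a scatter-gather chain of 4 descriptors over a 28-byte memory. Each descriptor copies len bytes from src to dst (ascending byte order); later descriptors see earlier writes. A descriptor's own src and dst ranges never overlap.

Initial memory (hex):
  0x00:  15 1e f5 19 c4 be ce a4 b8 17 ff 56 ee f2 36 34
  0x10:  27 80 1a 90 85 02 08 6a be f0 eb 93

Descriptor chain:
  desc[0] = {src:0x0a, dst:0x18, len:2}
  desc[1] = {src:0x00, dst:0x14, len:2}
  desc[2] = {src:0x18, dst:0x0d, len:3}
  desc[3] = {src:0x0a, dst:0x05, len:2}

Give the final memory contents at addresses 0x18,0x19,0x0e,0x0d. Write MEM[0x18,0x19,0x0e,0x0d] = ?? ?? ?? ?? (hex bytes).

MEM[0x18,0x19,0x0e,0x0d] = ff 56 56 ff

D0: mem[0x18..0x19] <- [ff 56]
D1: mem[0x14..0x15] <- [15 1e]
D2: mem[0x0d..0x0f] <- [ff 56 eb]
D3: mem[0x05..0x06] <- [ff 56]
query mem[0x18]=0xff, mem[0x19]=0x56, mem[0x0e]=0x56, mem[0x0d]=0xff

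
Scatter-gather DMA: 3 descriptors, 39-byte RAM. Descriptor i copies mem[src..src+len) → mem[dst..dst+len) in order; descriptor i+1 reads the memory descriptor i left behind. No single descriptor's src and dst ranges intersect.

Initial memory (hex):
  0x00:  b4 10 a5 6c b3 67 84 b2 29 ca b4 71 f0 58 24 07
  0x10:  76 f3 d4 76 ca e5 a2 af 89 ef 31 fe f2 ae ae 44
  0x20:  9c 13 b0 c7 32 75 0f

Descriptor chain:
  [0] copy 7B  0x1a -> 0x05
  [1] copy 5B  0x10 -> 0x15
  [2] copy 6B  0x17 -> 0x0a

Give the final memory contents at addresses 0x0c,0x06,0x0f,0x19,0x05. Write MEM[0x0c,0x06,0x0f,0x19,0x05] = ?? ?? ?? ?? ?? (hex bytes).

MEM[0x0c,0x06,0x0f,0x19,0x05] = ca fe f2 ca 31

#0 dst[0x05+7] := {0x31,0xfe,0xf2,0xae,0xae,0x44,0x9c}
#1 dst[0x15+5] := {0x76,0xf3,0xd4,0x76,0xca}
#2 dst[0x0a+6] := {0xd4,0x76,0xca,0x31,0xfe,0xf2}
query mem[0x0c]=0xca, mem[0x06]=0xfe, mem[0x0f]=0xf2, mem[0x19]=0xca, mem[0x05]=0x31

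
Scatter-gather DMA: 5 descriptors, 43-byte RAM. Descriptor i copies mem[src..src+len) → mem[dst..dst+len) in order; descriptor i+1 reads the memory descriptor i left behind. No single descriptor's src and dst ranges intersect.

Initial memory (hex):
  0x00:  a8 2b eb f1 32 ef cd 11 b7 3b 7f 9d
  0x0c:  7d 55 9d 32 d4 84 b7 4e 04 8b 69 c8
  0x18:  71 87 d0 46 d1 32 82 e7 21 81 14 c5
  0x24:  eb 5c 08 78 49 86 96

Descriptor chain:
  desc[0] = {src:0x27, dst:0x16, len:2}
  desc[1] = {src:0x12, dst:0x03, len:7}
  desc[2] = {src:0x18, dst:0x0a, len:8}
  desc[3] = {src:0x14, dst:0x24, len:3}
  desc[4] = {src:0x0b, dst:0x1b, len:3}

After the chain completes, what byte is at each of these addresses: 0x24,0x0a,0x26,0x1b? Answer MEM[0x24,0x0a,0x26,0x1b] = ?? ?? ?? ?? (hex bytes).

MEM[0x24,0x0a,0x26,0x1b] = 04 71 78 87

D0: mem[0x16..0x17] <- [78 49]
D1: mem[0x03..0x09] <- [b7 4e 04 8b 78 49 71]
D2: mem[0x0a..0x11] <- [71 87 d0 46 d1 32 82 e7]
D3: mem[0x24..0x26] <- [04 8b 78]
D4: mem[0x1b..0x1d] <- [87 d0 46]
query mem[0x24]=0x04, mem[0x0a]=0x71, mem[0x26]=0x78, mem[0x1b]=0x87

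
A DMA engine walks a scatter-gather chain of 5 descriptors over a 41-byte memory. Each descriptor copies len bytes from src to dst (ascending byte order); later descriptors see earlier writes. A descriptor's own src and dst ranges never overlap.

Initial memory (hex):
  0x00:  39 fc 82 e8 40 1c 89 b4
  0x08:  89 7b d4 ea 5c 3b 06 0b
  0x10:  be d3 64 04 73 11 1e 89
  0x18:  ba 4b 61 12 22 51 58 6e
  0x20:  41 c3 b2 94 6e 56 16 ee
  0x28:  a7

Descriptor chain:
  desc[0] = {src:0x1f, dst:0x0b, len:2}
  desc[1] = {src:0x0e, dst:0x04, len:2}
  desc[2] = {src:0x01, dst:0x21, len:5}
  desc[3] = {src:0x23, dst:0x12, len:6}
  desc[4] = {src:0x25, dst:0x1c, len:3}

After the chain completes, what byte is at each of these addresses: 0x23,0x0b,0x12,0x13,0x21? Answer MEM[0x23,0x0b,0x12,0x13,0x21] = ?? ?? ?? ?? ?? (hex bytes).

MEM[0x23,0x0b,0x12,0x13,0x21] = e8 6e e8 06 fc

D0: mem[0x0b..0x0c] <- [6e 41]
D1: mem[0x04..0x05] <- [06 0b]
D2: mem[0x21..0x25] <- [fc 82 e8 06 0b]
D3: mem[0x12..0x17] <- [e8 06 0b 16 ee a7]
D4: mem[0x1c..0x1e] <- [0b 16 ee]
query mem[0x23]=0xe8, mem[0x0b]=0x6e, mem[0x12]=0xe8, mem[0x13]=0x06, mem[0x21]=0xfc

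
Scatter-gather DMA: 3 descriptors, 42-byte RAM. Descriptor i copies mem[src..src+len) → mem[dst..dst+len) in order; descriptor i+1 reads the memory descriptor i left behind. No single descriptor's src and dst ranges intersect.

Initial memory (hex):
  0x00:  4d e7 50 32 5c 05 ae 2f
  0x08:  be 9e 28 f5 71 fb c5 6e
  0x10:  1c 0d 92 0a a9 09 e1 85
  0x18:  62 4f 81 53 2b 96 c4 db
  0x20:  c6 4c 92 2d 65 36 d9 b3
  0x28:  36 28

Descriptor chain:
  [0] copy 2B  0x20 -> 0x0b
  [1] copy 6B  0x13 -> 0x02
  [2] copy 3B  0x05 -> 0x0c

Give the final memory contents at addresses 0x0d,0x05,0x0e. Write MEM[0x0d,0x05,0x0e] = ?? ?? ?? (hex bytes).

#0 dst[0x0b+2] := {0xc6,0x4c}
#1 dst[0x02+6] := {0x0a,0xa9,0x09,0xe1,0x85,0x62}
#2 dst[0x0c+3] := {0xe1,0x85,0x62}
query mem[0x0d]=0x85, mem[0x05]=0xe1, mem[0x0e]=0x62

MEM[0x0d,0x05,0x0e] = 85 e1 62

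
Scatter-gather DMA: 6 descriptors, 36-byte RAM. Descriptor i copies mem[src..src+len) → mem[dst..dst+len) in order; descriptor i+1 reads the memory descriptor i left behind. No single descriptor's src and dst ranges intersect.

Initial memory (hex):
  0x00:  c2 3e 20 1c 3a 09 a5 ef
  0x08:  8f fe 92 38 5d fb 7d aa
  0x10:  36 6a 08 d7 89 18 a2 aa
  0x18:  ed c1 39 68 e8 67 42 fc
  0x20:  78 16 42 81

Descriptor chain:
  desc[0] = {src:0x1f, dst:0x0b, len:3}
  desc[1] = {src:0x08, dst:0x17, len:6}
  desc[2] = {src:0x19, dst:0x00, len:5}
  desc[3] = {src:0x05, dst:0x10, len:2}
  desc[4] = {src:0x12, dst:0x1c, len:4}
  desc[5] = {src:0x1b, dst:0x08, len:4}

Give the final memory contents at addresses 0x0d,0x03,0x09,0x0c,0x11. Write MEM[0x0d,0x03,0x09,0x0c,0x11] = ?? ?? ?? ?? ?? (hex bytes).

MEM[0x0d,0x03,0x09,0x0c,0x11] = 16 16 08 78 a5

D0: mem[0x0b..0x0d] <- [fc 78 16]
D1: mem[0x17..0x1c] <- [8f fe 92 fc 78 16]
D2: mem[0x00..0x04] <- [92 fc 78 16 67]
D3: mem[0x10..0x11] <- [09 a5]
D4: mem[0x1c..0x1f] <- [08 d7 89 18]
D5: mem[0x08..0x0b] <- [78 08 d7 89]
query mem[0x0d]=0x16, mem[0x03]=0x16, mem[0x09]=0x08, mem[0x0c]=0x78, mem[0x11]=0xa5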